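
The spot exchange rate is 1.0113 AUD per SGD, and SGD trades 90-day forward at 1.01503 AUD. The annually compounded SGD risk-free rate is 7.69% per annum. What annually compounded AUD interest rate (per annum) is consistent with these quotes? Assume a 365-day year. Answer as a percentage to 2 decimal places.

9.31%

T = 90/365 years.
F/S = 1.01503/1.0113 = 1.0036883 = (growth of AUD) / (growth of SGD).
SGD growth factor: (1 + 0.0769)^(90/365) = 1.0184358.
That pins the AUD growth at 1.0221921.
r = 1.0221921^(365/90) − 1 = 0.093099 → 9.31%.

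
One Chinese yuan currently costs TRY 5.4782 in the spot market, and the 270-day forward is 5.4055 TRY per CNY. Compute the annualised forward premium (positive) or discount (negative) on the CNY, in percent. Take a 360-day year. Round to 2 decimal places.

-1.77%

T = 270/360 years.
Period premium: (5.4055 − 5.4782)/5.4782 = -0.0132708.
×(1/T) gives -1.77% p.a.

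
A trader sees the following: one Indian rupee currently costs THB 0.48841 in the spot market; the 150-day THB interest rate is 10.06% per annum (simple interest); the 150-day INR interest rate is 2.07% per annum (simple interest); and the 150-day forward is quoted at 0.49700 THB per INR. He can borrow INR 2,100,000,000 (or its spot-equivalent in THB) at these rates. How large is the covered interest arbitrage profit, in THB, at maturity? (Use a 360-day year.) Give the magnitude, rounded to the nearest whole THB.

T = 150/360 years.
Route A — deposit INR, sell forward: 2,100,000,000 × 1.008625 × 0.49700 = THB 1,052,701,912.50.
Route B — convert at spot, deposit THB: 2,100,000,000 × 0.48841 × 1.041916666667 = THB 1,068,653,290.25.
The quoted forward undervalues INR, so borrow INR, convert to THB at spot, deposit the THB at 10.06%, and buy INR forward at 0.49700 to cover the loan.
The gap between the two covered legs is THB 15,951,378.

THB 15,951,378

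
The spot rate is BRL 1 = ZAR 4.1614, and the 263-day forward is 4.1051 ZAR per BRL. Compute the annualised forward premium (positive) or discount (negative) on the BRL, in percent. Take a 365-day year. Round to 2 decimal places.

T = 263/365 years.
BRL trades forward at -1.35291% vs spot over the period.
Annualise by dividing by T: -0.0135291 / (263/365) = -0.018776 → -1.88%.

-1.88%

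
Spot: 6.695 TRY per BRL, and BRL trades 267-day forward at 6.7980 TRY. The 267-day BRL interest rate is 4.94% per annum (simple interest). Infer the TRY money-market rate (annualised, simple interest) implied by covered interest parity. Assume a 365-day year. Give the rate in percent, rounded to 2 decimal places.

T = 267/365 years.
CIP gives F = S · g_TRY/g_BRL, so g_TRY/g_BRL = 6.798/6.695 = 1.0153846.
BRL growth factor: 1 + 0.0494×267/365 = 1.0361364.
That pins the TRY growth at 1.0520769.
(1.0520769 − 1)/T = 0.071191, i.e. 7.12%.

7.12%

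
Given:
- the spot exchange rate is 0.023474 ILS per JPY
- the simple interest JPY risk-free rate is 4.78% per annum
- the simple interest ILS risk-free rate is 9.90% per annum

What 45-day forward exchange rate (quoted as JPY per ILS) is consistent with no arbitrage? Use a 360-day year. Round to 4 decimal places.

42.3310

T = 45/360 years.
ILS growth factor: 1 + 0.0990×45/360 = 1.012375.
JPY accumulates by 1 + 0.0478×45/360 = 1.005975.
So F = 0.023474 × 1.012375 / 1.005975 = 0.023623341 (ILS/JPY).
Quoted the other way: 1/0.023623341 = 42.3310 JPY per ILS.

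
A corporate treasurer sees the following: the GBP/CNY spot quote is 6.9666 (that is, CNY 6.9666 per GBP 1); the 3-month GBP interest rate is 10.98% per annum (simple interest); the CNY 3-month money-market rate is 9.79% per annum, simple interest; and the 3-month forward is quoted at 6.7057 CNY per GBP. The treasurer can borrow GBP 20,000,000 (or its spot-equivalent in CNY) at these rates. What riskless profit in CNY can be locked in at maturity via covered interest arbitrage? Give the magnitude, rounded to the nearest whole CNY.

CNY 4,946,721

T = 3/12 years.
Keep in GBP, deliver into the forward: 20,000,000·1.027450·6.7057 = CNY 137,795,429.30.
Swap to CNY now, deposit: 20,000,000·6.9666·1.024475 = CNY 142,742,150.70.
The quoted forward undervalues GBP, so borrow GBP, convert to CNY at spot, deposit the CNY at 9.79%, and buy GBP forward at 6.7057 to cover the loan.
Arbitrage profit = |137,795,429.30 − 142,742,150.70| = CNY 4,946,721.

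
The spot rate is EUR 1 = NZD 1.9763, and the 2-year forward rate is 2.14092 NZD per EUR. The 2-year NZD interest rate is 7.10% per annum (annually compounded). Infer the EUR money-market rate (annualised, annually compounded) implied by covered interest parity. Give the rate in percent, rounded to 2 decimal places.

T = 2 years.
CIP gives F = S · g_NZD/g_EUR, so g_NZD/g_EUR = 2.14092/1.9763 = 1.0832971.
NZD growth factor: (1 + 0.0710)^2 = 1.147041.
That pins the EUR growth at 1.0588425.
r = 1.0588425^(1/2) − 1 = 0.029001 → 2.90%.

2.90%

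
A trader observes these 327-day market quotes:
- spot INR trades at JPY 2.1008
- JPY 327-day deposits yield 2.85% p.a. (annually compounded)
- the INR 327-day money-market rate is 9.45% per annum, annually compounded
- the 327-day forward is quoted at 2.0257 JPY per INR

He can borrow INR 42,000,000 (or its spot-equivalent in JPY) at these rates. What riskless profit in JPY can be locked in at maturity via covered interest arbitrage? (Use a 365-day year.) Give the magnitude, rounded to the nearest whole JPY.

T = 327/365 years.
Keep in INR, deliver into the forward: 42,000,000·1.0842589823·2.0257 = JPY 92,248,103.66.
Swap to JPY now, deposit: 42,000,000·2.1008·1.0254953886 = JPY 90,483,149.92.
The quoted forward overvalues INR, so borrow JPY, buy INR at spot, deposit the INR at 9.45%, and sell the proceeds forward at 2.0257.
Profit = 92,248,103.66 − 90,483,149.92 = JPY 1,764,954.

JPY 1,764,954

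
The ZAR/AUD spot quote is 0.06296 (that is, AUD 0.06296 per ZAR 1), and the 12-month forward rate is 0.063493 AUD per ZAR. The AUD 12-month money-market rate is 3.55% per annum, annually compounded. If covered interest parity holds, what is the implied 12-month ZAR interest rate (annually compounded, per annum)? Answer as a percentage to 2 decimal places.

2.68%

T = 1 year.
By CIP, F/S equals the AUD-to-ZAR growth ratio: 0.063493/0.06296 = 1.0084657.
The AUD side grows by (1 + 0.0355)^1 = 1.035500.
That pins the ZAR growth at 1.0268074.
Annualise: 1.0268074^(1/1) − 1 = 0.026807 = 2.68%.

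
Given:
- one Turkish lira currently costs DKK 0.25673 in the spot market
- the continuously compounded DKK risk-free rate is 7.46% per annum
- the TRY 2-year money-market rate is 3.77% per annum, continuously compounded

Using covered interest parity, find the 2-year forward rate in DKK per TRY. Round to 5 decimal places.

0.27639

T = 2 years.
DKK growth factor: e^(0.0746×2) = 1.1609051.
TRY accumulates by e^(0.0377×2) = 1.0783154.
Forward (DKK per TRY) = 0.25673 × 1.1609051 / 1.0783154 = 0.2763933.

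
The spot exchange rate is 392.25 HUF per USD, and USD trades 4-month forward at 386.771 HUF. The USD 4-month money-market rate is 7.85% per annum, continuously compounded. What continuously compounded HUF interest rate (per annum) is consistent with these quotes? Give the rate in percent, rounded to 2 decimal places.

3.63%

T = 4/12 years.
By CIP, F/S equals the HUF-to-USD growth ratio: 386.771/392.25 = 0.9860319.
The USD side grows by e^(0.0785×4/12) = 1.026512.
Hence g_HUF = 1.0121736.
r = ln(1.0121736)/(4/12) = 0.036300 → 3.63%.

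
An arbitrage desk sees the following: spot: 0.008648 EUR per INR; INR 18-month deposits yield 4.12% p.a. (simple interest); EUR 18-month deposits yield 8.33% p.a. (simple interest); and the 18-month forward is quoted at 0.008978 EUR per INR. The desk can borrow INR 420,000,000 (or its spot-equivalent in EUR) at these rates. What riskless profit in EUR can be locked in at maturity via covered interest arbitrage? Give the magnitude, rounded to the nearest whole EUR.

EUR 82,205

T = 18/12 years.
Route A — deposit INR, sell forward: 420,000,000 × 1.061800 × 0.008978 = EUR 4,003,792.97.
Route B — convert at spot, deposit EUR: 420,000,000 × 0.008648 × 1.124950 = EUR 4,085,998.39.
The quoted forward undervalues INR, so borrow INR, convert to EUR at spot, deposit the EUR at 8.33%, and buy INR forward at 0.008978 to cover the loan.
The gap between the two covered legs is EUR 82,205.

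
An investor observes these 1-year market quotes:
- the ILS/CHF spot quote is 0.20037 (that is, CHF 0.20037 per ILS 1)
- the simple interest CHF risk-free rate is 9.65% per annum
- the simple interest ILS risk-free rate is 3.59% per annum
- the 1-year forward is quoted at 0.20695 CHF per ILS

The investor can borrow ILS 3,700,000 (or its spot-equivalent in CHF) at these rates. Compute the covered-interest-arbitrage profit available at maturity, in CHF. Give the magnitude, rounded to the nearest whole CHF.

T = 1 year.
Keep in ILS, deliver into the forward: 3,700,000·1.035900·0.20695 = CHF 793,204.17.
Swap to CHF now, deposit: 3,700,000·0.20037·1.096500 = CHF 812,911.11.
The quoted forward undervalues ILS, so borrow ILS, convert to CHF at spot, deposit the CHF at 9.65%, and buy ILS forward at 0.20695 to cover the loan.
Profit = 812,911.11 − 793,204.17 = CHF 19,707.

CHF 19,707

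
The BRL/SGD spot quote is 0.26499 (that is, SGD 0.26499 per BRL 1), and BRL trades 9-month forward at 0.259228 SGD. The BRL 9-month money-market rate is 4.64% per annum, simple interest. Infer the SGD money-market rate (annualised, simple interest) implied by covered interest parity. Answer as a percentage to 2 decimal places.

T = 9/12 years.
F/S = 0.259228/0.26499 = 0.9782558 = (growth of SGD) / (growth of BRL).
BRL growth factor: 1 + 0.0464×9/12 = 1.034800.
Hence g_SGD = 1.0122991.
(1.0122991 − 1)/T = 0.016399, i.e. 1.64%.

1.64%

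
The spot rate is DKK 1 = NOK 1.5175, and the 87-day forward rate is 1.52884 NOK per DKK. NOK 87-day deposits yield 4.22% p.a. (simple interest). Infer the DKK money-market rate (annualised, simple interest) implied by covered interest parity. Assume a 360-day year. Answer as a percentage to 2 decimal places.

T = 87/360 years.
By CIP, F/S equals the NOK-to-DKK growth ratio: 1.52884/1.5175 = 1.0074728.
NOK growth factor: 1 + 0.0422×87/360 = 1.0101983.
That pins the DKK growth at 1.0027053.
(1.0027053 − 1)/T = 0.011194, i.e. 1.12%.

1.12%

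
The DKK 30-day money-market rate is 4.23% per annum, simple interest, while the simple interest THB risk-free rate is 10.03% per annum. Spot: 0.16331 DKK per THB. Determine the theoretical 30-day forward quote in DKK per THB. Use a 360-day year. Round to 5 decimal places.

T = 30/360 years.
DKK growth factor: 1 + 0.0423×30/360 = 1.003525.
THB growth factor: 1 + 0.1003×30/360 = 1.0083583.
CIP: F = S · (grow DKK)/(grow THB) = 0.16331 × 1.003525/1.0083583 = 0.1625272 DKK per THB.

0.16253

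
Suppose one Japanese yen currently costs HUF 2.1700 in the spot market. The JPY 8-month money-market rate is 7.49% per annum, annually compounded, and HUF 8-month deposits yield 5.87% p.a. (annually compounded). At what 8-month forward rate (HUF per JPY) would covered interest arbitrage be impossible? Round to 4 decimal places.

2.1481

T = 8/12 years.
Growth of 1 HUF over T: (1 + 0.0587)^(8/12) = 1.0387601.
JPY growth factor: (1 + 0.0749)^(8/12) = 1.0493299.
Forward (HUF per JPY) = 2.17 × 1.0387601 / 1.0493299 = 2.148142.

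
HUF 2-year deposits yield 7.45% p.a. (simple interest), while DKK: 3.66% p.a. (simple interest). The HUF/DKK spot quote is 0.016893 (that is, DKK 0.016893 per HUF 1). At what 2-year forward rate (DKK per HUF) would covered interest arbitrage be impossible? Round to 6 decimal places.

0.015779

T = 2 years.
DKK growth factor: 1 + 0.0366×2 = 1.073200.
Growth of 1 HUF over T: 1 + 0.0745×2 = 1.149000.
So F = 0.016893 × 1.073200 / 1.149000 = 0.01577856 (DKK/HUF).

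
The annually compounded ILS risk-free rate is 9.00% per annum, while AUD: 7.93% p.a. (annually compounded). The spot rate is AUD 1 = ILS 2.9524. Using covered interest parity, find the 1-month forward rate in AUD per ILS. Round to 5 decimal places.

0.33843

T = 1/12 years.
ILS growth factor: (1 + 0.0900)^(1/12) = 1.0072073.
Growth of 1 AUD over T: (1 + 0.0793)^(1/12) = 1.0063797.
CIP: F = S · (grow ILS)/(grow AUD) = 2.9524 × 1.0072073/1.0063797 = 2.954828 ILS per AUD.
Invert for AUD per ILS: 1 / 2.954828 = 0.33843.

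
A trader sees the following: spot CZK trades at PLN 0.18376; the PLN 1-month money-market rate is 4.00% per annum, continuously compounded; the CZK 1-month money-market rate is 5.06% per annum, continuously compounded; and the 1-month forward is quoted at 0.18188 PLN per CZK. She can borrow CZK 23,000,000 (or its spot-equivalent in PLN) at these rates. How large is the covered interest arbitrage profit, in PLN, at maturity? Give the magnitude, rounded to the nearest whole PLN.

T = 1/12 years.
Keep in CZK, deliver into the forward: 23,000,000·1.004225569·0.18188 = PLN 4,200,916.57.
Swap to PLN now, deposit: 23,000,000·0.18376·1.003338895 = PLN 4,240,591.77.
The quoted forward undervalues CZK, so borrow CZK, convert to PLN at spot, deposit the PLN at 4.00%, and buy CZK forward at 0.18188 to cover the loan.
Arbitrage profit = |4,200,916.57 − 4,240,591.77| = PLN 39,675.

PLN 39,675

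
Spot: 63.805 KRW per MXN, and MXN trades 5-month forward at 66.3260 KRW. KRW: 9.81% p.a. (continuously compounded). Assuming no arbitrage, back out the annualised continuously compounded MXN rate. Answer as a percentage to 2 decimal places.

0.51%

T = 5/12 years.
F/S = 66.326/63.805 = 1.0395110 = (growth of KRW) / (growth of MXN).
The KRW side grows by e^(0.0981×5/12) = 1.0417219.
So the MXN growth factor = 1.0021269.
r = ln(1.0021269)/(5/12) = 0.005099 → 0.51%.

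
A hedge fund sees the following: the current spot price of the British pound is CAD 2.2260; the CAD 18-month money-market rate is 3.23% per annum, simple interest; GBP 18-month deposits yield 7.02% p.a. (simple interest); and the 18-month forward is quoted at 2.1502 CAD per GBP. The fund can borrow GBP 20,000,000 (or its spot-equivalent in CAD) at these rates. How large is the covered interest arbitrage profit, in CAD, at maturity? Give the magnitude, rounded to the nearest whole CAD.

CAD 855,327

T = 18/12 years.
Invest the GBP and cover forward: 20,000,000 × 1.105300 × 2.1502 = CAD 47,532,321.20.
Convert at spot and invest in CAD: 20,000,000 × 2.2260 × 1.048450 = CAD 46,676,994.00.
The quoted forward overvalues GBP, so borrow CAD, buy GBP at spot, deposit the GBP at 7.02%, and sell the proceeds forward at 2.1502.
Profit = 47,532,321.20 − 46,676,994.00 = CAD 855,327.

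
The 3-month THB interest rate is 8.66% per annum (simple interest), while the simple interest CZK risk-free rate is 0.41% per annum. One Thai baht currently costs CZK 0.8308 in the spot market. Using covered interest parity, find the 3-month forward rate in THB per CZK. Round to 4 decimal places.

1.2285

T = 3/12 years.
Growth of 1 CZK over T: 1 + 0.0041×3/12 = 1.001025.
Growth of 1 THB over T: 1 + 0.0866×3/12 = 1.021650.
Forward (CZK per THB) = 0.8308 × 1.001025 / 1.021650 = 0.8140279.
Invert for THB per CZK: 1 / 0.8140279 = 1.2285.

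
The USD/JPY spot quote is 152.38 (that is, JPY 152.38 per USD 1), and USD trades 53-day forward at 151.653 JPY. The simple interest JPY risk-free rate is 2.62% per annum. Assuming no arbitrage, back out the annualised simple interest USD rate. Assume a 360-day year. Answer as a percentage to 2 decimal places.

5.89%

T = 53/360 years.
By CIP, F/S equals the JPY-to-USD growth ratio: 151.653/152.38 = 0.9952290.
JPY growth factor: 1 + 0.0262×53/360 = 1.0038572.
That pins the USD growth at 1.0086696.
(1.0086696 − 1)/T = 0.058888, i.e. 5.89%.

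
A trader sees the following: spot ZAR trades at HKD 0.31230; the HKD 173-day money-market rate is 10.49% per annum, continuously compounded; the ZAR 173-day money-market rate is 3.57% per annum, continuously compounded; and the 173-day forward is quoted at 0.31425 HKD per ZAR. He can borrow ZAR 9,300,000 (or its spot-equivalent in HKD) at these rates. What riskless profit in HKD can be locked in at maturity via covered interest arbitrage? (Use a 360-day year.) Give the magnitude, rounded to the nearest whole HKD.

T = 173/360 years.
Invest the ZAR and cover forward: 9,300,000 × 1.01730384 × 0.31425 = HKD 2,973,095.90.
Convert at spot and invest in HKD: 9,300,000 × 0.31230 × 1.051702498 = HKD 3,054,554.22.
The quoted forward undervalues ZAR, so borrow ZAR, convert to HKD at spot, deposit the HKD at 10.49%, and buy ZAR forward at 0.31425 to cover the loan.
The gap between the two covered legs is HKD 81,458.

HKD 81,458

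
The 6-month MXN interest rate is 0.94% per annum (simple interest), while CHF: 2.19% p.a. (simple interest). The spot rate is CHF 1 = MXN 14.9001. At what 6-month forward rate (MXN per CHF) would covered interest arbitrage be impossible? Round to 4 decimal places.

T = 6/12 years.
Growth of 1 MXN over T: 1 + 0.0094×6/12 = 1.004700.
CHF growth factor: 1 + 0.0219×6/12 = 1.010950.
Forward (MXN per CHF) = 14.9001 × 1.004700 / 1.010950 = 14.807983.

14.8080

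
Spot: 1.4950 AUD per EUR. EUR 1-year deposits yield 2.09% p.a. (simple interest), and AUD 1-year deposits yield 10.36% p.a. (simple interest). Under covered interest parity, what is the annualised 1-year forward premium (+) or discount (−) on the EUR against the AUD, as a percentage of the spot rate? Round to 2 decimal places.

T = 1 year.
No-arbitrage forward: 1.495 × 1.103600 / 1.020900 = 1.6161054 AUD/EUR.
Annualised premium = (F − S)/S × (1/T) = (1.6161054 − 1.495)/1.495 ÷ 1 = 8.10%.

+8.10%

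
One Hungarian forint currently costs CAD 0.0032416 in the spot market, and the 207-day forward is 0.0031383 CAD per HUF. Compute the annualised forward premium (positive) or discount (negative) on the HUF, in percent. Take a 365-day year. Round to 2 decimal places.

T = 207/365 years.
Period premium: (0.0031383 − 0.0032416)/0.0032416 = -0.0318670.
×(1/T) gives -5.62% p.a.

-5.62%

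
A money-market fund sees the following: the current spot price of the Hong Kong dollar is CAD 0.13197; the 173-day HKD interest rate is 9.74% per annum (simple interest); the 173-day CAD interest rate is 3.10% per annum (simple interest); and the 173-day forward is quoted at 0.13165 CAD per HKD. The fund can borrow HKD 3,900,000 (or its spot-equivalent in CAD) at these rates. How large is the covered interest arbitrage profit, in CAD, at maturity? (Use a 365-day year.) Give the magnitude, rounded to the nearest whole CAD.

CAD 14,892

T = 173/365 years.
Keep in HKD, deliver into the forward: 3,900,000·1.04616493·0.13165 = CAD 537,137.69.
Swap to CAD now, deposit: 3,900,000·0.13197·1.01469315 = CAD 522,245.31.
The quoted forward overvalues HKD, so borrow CAD, buy HKD at spot, deposit the HKD at 9.74%, and sell the proceeds forward at 0.13165.
Arbitrage profit = |537,137.69 − 522,245.31| = CAD 14,892.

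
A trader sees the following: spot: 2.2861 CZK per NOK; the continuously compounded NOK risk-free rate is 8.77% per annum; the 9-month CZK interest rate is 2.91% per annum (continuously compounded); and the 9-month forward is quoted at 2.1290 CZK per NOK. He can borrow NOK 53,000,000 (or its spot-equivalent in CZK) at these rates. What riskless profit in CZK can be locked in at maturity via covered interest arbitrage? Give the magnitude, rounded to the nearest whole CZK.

CZK 3,328,376

T = 9/12 years.
Invest the NOK and cover forward: 53,000,000 × 1.06798639319 × 2.1290 = CZK 120,508,380.65.
Convert at spot and invest in CZK: 53,000,000 × 2.2861 × 1.02206490746 = CZK 123,836,757.00.
The quoted forward undervalues NOK, so borrow NOK, convert to CZK at spot, deposit the CZK at 2.91%, and buy NOK forward at 2.1290 to cover the loan.
The gap between the two covered legs is CZK 3,328,376.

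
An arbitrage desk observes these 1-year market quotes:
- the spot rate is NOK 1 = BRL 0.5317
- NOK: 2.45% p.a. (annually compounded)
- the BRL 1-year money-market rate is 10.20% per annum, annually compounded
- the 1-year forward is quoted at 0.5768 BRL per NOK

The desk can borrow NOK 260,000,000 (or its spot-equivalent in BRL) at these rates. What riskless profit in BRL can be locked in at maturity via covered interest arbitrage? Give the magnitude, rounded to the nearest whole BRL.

T = 1 year.
Route A — deposit NOK, sell forward: 260,000,000 × 1.024500 × 0.5768 = BRL 153,642,216.00.
Route B — convert at spot, deposit BRL: 260,000,000 × 0.5317 × 1.102000 = BRL 152,342,684.00.
The quoted forward overvalues NOK, so borrow BRL, buy NOK at spot, deposit the NOK at 2.45%, and sell the proceeds forward at 0.5768.
The gap between the two covered legs is BRL 1,299,532.

BRL 1,299,532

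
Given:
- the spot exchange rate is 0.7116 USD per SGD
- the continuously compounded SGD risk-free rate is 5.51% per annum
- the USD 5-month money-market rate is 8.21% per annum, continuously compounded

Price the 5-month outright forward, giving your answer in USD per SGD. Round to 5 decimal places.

T = 5/12 years.
USD growth factor: e^(0.0821×5/12) = 1.0348002.
Growth of 1 SGD over T: e^(0.0551×5/12) = 1.0232239.
Forward (USD per SGD) = 0.7116 × 1.0348002 / 1.0232239 = 0.7196507.

0.71965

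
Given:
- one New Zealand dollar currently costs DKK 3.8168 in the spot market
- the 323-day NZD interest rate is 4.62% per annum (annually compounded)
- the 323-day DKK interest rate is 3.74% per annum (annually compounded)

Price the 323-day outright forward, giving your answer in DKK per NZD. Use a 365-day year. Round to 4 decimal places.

3.7884

T = 323/365 years.
Growth of 1 DKK over T: (1 + 0.0374)^(323/365) = 1.0330262.
NZD accumulates by (1 + 0.0462)^(323/365) = 1.040777.
Forward (DKK per NZD) = 3.8168 × 1.0330262 / 1.040777 = 3.788376.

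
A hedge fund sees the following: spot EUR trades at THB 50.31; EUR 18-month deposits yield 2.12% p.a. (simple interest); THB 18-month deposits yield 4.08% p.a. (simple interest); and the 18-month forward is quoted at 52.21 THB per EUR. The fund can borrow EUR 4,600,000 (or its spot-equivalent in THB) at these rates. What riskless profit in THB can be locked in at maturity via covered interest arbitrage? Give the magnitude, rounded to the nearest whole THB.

THB 2,214,008

T = 18/12 years.
Invest the EUR and cover forward: 4,600,000 × 1.031800 × 52.21 = THB 247,803,278.80.
Convert at spot and invest in THB: 4,600,000 × 50.31 × 1.061200 = THB 245,589,271.20.
The quoted forward overvalues EUR, so borrow THB, buy EUR at spot, deposit the EUR at 2.12%, and sell the proceeds forward at 52.21.
Arbitrage profit = |247,803,278.80 − 245,589,271.20| = THB 2,214,008.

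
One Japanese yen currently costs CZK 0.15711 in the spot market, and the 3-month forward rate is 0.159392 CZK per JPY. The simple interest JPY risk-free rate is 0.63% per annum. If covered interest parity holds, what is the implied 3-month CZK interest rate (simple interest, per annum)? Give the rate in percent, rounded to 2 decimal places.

6.45%

T = 3/12 years.
By CIP, F/S equals the CZK-to-JPY growth ratio: 0.159392/0.15711 = 1.0145249.
The JPY side grows by 1 + 0.0063×3/12 = 1.001575.
That pins the CZK growth at 1.0161228.
(1.0161228 − 1)/T = 0.064491, i.e. 6.45%.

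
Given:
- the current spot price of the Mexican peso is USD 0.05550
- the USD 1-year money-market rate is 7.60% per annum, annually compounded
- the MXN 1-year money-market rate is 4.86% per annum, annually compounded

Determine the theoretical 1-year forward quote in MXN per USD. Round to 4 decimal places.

17.5592

T = 1 year.
USD accumulates by (1 + 0.0760)^1 = 1.076000.
MXN accumulates by (1 + 0.0486)^1 = 1.048600.
Forward (USD per MXN) = 0.0555 × 1.076000 / 1.048600 = 0.056950219.
Invert for MXN per USD: 1 / 0.056950219 = 17.5592.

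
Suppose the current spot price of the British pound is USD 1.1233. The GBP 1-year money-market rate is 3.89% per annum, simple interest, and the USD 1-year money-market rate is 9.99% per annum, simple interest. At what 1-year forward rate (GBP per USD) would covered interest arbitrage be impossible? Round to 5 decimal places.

0.84086

T = 1 year.
USD accumulates by 1 + 0.0999×1 = 1.099900.
GBP accumulates by 1 + 0.0389×1 = 1.038900.
So F = 1.1233 × 1.099900 / 1.038900 = 1.189256 (USD/GBP).
Invert for GBP per USD: 1 / 1.189256 = 0.84086.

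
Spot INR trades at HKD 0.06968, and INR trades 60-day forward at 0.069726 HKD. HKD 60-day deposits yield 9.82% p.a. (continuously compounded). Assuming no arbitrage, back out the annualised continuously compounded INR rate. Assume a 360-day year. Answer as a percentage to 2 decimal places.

T = 60/360 years.
CIP gives F = S · g_HKD/g_INR, so g_HKD/g_INR = 0.069726/0.06968 = 1.0006602.
The HKD side grows by e^(0.0982×60/360) = 1.0165013.
So the INR growth factor = 1.0158306.
r = ln(1.0158306)/(60/360) = 0.094240 → 9.42%.

9.42%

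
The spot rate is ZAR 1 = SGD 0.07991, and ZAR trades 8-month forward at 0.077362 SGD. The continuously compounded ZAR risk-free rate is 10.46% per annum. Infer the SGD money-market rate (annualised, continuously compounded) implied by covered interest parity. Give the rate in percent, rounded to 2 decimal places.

T = 8/12 years.
CIP gives F = S · g_SGD/g_ZAR, so g_SGD/g_ZAR = 0.077362/0.07991 = 0.9681141.
The ZAR side grows by e^(0.1046×8/12) = 1.0722222.
Hence g_SGD = 1.0380334.
r = ln(1.0380334)/(8/12) = 0.055992 → 5.60%.

5.60%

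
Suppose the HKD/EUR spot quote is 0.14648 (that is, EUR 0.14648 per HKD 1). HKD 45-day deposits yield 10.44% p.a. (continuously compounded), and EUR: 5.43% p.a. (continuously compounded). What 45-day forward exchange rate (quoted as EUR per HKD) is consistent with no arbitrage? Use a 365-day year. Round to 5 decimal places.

T = 45/365 years.
EUR growth factor: e^(0.0543×45/365) = 1.006717.
HKD accumulates by e^(0.1044×45/365) = 1.0129544.
CIP: F = S · (grow EUR)/(grow HKD) = 0.14648 × 1.006717/1.0129544 = 0.1455780 EUR per HKD.

0.14558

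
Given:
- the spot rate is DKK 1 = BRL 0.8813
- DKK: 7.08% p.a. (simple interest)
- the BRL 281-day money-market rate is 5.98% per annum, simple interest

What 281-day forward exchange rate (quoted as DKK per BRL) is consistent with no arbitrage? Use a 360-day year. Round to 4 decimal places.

1.1440

T = 281/360 years.
Growth of 1 BRL over T: 1 + 0.0598×281/360 = 1.0466772.
DKK accumulates by 1 + 0.0708×281/360 = 1.0552633.
Forward (BRL per DKK) = 0.8813 × 1.0466772 / 1.0552633 = 0.8741293.
Quoted the other way: 1/0.8741293 = 1.1440 DKK per BRL.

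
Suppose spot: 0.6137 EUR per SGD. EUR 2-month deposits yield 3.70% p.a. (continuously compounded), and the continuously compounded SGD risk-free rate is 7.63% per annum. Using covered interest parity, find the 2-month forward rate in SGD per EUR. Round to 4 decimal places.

T = 2/12 years.
EUR growth factor: e^(0.0370×2/12) = 1.0061857.
Growth of 1 SGD over T: e^(0.0763×2/12) = 1.0127979.
Forward (EUR per SGD) = 0.6137 × 1.0061857 / 1.0127979 = 0.6096934.
Quoted the other way: 1/0.6096934 = 1.6402 SGD per EUR.

1.6402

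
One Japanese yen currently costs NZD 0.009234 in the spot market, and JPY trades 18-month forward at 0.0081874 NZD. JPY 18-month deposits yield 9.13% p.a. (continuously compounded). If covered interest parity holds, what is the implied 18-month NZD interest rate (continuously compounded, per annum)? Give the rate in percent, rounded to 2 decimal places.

T = 18/12 years.
F/S = 0.0081874/0.009234 = 0.8866580 = (growth of NZD) / (growth of JPY).
The JPY side grows by e^(0.0913×18/12) = 1.1467708.
So the NZD growth factor = 1.0167935.
Take logs: ln 1.0167935 / (18/12) = 0.011103, so 1.11%.

1.11%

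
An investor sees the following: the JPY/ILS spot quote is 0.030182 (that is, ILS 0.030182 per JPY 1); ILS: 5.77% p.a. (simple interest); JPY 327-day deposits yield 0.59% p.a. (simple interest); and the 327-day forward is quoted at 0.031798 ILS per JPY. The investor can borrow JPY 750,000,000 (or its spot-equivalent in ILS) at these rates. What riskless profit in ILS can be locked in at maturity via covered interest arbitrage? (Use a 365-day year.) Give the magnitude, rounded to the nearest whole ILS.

T = 327/365 years.
Keep in JPY, deliver into the forward: 750,000,000·1.0052857534·0.031798 = ILS 23,974,557.29.
Swap to ILS now, deposit: 750,000,000·0.030182·1.0516928767 = ILS 23,806,645.80.
The quoted forward overvalues JPY, so borrow ILS, buy JPY at spot, deposit the JPY at 0.59%, and sell the proceeds forward at 0.031798.
Profit = 23,974,557.29 − 23,806,645.80 = ILS 167,911.

ILS 167,911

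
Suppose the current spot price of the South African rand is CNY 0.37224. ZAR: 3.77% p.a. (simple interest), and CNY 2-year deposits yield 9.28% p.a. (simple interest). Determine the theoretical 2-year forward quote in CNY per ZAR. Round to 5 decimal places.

T = 2 years.
CNY growth factor: 1 + 0.0928×2 = 1.185600.
ZAR accumulates by 1 + 0.0377×2 = 1.075400.
CIP: F = S · (grow CNY)/(grow ZAR) = 0.37224 × 1.185600/1.075400 = 0.4103847 CNY per ZAR.

0.41038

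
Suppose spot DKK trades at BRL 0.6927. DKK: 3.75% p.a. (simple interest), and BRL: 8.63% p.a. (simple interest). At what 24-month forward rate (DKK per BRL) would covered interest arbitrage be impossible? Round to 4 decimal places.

1.3235

T = 2 years.
BRL accumulates by 1 + 0.0863×2 = 1.172600.
DKK growth factor: 1 + 0.0375×2 = 1.075000.
CIP: F = S · (grow BRL)/(grow DKK) = 0.6927 × 1.172600/1.075000 = 0.7555907 BRL per DKK.
Quoted the other way: 1/0.7555907 = 1.3235 DKK per BRL.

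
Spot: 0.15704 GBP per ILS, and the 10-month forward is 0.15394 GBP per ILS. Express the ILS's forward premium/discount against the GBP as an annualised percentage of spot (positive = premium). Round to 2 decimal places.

-2.37%

T = 10/12 years.
(F − S)/S = (0.15394 − 0.15704)/0.15704 = -0.0197402.
Per annum: -0.0197402 / (10/12) = -0.023688 = -2.37%.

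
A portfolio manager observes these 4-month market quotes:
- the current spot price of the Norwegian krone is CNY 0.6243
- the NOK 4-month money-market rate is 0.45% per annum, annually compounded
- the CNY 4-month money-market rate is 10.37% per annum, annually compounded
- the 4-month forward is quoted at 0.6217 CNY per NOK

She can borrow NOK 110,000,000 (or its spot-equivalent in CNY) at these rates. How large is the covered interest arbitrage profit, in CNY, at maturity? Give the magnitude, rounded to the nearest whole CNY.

T = 4/12 years.
Invest the NOK and cover forward: 110,000,000 × 1.0014977556 × 0.6217 = CNY 68,489,427.01.
Convert at spot and invest in CNY: 110,000,000 × 0.6243 × 1.0334362252 = CNY 70,969,165.89.
The quoted forward undervalues NOK, so borrow NOK, convert to CNY at spot, deposit the CNY at 10.37%, and buy NOK forward at 0.6217 to cover the loan.
Arbitrage profit = |68,489,427.01 − 70,969,165.89| = CNY 2,479,739.

CNY 2,479,739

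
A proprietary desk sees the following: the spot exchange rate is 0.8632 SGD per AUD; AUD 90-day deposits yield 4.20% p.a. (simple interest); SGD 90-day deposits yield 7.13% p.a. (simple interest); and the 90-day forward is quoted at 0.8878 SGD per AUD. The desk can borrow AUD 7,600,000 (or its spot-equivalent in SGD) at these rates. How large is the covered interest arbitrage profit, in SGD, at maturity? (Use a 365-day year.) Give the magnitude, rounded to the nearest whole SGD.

SGD 141,500

T = 90/365 years.
Route A — deposit AUD, sell forward: 7,600,000 × 1.010356164 × 0.8878 = SGD 6,817,155.94.
Route B — convert at spot, deposit SGD: 7,600,000 × 0.8632 × 1.017580822 = SGD 6,675,655.82.
The quoted forward overvalues AUD, so borrow SGD, buy AUD at spot, deposit the AUD at 4.20%, and sell the proceeds forward at 0.8878.
Profit = 6,817,155.94 − 6,675,655.82 = SGD 141,500.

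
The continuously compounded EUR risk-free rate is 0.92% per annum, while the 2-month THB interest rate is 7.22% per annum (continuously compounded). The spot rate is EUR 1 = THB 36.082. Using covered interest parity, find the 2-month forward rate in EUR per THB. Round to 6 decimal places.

0.027425

T = 2/12 years.
THB growth factor: e^(0.0722×2/12) = 1.012106.
EUR accumulates by e^(0.0092×2/12) = 1.0015345.
So F = 36.082 × 1.012106 / 1.0015345 = 36.46286 (THB/EUR).
Quoted the other way: 1/36.46286 = 0.027425 EUR per THB.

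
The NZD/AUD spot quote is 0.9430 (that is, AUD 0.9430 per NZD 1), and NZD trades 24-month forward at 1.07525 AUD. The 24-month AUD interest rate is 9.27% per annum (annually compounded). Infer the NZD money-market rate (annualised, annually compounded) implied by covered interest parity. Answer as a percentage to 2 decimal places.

T = 2 years.
F/S = 1.07525/0.943 = 1.1402439 = (growth of AUD) / (growth of NZD).
AUD growth factor: (1 + 0.0927)^2 = 1.1939933.
Hence g_NZD = 1.0471385.
r = 1.0471385^(1/2) − 1 = 0.023298 → 2.33%.

2.33%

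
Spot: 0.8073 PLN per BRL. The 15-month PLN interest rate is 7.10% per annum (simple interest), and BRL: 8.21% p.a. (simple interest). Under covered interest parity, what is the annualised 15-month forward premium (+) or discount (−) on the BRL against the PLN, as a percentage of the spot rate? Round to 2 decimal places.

-1.01%

T = 15/12 years.
CIP forward (PLN per BRL) = 0.8073 × 1.088750/1.102625 = 0.7971413.
(F − S)/S ÷ T = (0.7971413 − 0.8073)/0.8073/(15/12) = -0.010067 → -1.01%.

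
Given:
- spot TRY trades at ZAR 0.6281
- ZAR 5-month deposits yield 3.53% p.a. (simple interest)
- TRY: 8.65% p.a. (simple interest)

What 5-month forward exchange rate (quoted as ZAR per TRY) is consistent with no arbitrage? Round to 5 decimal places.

T = 5/12 years.
Growth of 1 ZAR over T: 1 + 0.0353×5/12 = 1.0147083.
Growth of 1 TRY over T: 1 + 0.0865×5/12 = 1.0360417.
Forward (ZAR per TRY) = 0.6281 × 1.0147083 / 1.0360417 = 0.6151666.

0.61517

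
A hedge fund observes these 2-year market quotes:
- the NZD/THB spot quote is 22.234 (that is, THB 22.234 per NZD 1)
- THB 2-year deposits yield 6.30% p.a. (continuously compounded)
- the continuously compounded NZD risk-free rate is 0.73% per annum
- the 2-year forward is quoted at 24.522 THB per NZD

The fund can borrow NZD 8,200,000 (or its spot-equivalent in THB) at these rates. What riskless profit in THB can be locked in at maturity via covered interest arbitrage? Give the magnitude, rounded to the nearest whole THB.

THB 2,763,254

T = 2 years.
Invest the NZD and cover forward: 8,200,000 × 1.01470710059 × 24.522 = THB 204,037,709.67.
Convert at spot and invest in THB: 8,200,000 × 22.234 × 1.13428216828 = THB 206,800,963.78.
The quoted forward undervalues NZD, so borrow NZD, convert to THB at spot, deposit the THB at 6.30%, and buy NZD forward at 24.522 to cover the loan.
Profit = 206,800,963.78 − 204,037,709.67 = THB 2,763,254.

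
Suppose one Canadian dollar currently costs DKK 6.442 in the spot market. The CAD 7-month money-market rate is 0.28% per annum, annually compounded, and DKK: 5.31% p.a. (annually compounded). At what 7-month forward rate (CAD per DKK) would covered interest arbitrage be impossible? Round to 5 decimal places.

0.15086

T = 7/12 years.
DKK accumulates by (1 + 0.0531)^(7/12) = 1.0306407.
CAD accumulates by (1 + 0.0028)^(7/12) = 1.0016324.
Forward (DKK per CAD) = 6.442 × 1.0306407 / 1.0016324 = 6.628567.
Invert for CAD per DKK: 1 / 6.628567 = 0.15086.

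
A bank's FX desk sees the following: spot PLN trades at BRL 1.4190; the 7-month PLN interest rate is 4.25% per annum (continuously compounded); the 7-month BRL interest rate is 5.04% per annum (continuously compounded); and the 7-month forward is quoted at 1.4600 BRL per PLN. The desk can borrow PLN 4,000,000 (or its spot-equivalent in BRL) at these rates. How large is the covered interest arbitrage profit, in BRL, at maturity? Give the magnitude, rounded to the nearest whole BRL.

BRL 141,241

T = 7/12 years.
Keep in PLN, deliver into the forward: 4,000,000·1.025101535·1.4600 = BRL 5,986,592.96.
Swap to BRL now, deposit: 4,000,000·1.4190·1.029836447 = BRL 5,845,351.67.
The quoted forward overvalues PLN, so borrow BRL, buy PLN at spot, deposit the PLN at 4.25%, and sell the proceeds forward at 1.4600.
The gap between the two covered legs is BRL 141,241.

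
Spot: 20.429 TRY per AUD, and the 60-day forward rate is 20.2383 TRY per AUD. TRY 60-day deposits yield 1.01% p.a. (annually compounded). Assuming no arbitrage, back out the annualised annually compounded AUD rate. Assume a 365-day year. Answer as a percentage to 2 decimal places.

T = 60/365 years.
By CIP, F/S equals the TRY-to-AUD growth ratio: 20.2383/20.429 = 0.9906652.
TRY growth factor: (1 + 0.0101)^(60/365) = 1.0016533.
So the AUD growth factor = 1.0110916.
r = 1.0110916^(365/60) − 1 = 0.069405 → 6.94%.

6.94%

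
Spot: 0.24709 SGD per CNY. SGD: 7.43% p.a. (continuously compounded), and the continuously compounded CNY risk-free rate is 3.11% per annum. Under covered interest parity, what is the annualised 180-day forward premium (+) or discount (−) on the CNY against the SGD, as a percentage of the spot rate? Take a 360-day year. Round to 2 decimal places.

+4.37%

T = 180/360 years.
CIP forward (SGD per CNY) = 0.24709 × 1.0378487/1.0156715 = 0.25248521.
(F − S)/S ÷ T = (0.25248521 − 0.24709)/0.24709/(180/360) = 0.043670 → 4.37%.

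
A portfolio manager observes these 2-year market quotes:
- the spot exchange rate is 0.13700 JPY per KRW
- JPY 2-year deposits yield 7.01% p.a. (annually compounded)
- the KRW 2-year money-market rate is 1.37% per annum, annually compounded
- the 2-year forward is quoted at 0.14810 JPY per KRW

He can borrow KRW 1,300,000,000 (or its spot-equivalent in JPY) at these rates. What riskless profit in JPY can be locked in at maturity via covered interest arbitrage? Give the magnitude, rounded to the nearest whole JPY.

T = 2 years.
Invest the KRW and cover forward: 1,300,000,000 × 1.02758769 × 0.14810 = JPY 197,841,457.96.
Convert at spot and invest in JPY: 1,300,000,000 × 0.13700 × 1.14511401 = JPY 203,944,805.18.
The quoted forward undervalues KRW, so borrow KRW, convert to JPY at spot, deposit the JPY at 7.01%, and buy KRW forward at 0.14810 to cover the loan.
Profit = 203,944,805.18 − 197,841,457.96 = JPY 6,103,347.

JPY 6,103,347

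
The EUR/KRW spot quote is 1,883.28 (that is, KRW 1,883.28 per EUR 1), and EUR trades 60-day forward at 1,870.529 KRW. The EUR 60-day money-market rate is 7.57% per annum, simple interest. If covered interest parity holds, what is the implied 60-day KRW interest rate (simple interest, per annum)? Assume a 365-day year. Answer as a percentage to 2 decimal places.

3.40%

T = 60/365 years.
F/S = 1870.529/1883.28 = 0.9932294 = (growth of KRW) / (growth of EUR).
The EUR side grows by 1 + 0.0757×60/365 = 1.0124438.
Hence g_KRW = 1.0055889.
r = (1.0055889 − 1)/(60/365) = 0.033999 → 3.40%.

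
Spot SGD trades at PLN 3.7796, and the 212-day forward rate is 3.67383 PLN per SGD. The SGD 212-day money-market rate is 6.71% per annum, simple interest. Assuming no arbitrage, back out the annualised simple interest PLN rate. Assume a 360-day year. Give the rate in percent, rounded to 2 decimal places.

1.77%

T = 212/360 years.
CIP gives F = S · g_PLN/g_SGD, so g_PLN/g_SGD = 3.67383/3.7796 = 0.9720156.
SGD growth factor: 1 + 0.0671×212/360 = 1.0395144.
Hence g_PLN = 1.0104242.
(1.0104242 − 1)/T = 0.017701, i.e. 1.77%.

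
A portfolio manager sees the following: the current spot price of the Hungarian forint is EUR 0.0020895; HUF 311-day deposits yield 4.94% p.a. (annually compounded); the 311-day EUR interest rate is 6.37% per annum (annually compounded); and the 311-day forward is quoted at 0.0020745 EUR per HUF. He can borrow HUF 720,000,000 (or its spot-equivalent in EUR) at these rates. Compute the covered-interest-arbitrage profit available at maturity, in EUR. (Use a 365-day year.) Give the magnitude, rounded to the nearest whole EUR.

T = 311/365 years.
Route A — deposit HUF, sell forward: 720,000,000 × 1.041940527 × 0.0020745 = EUR 1,556,284.05.
Route B — convert at spot, deposit EUR: 720,000,000 × 0.0020895 × 1.054026168 = EUR 1,585,719.13.
The quoted forward undervalues HUF, so borrow HUF, convert to EUR at spot, deposit the EUR at 6.37%, and buy HUF forward at 0.0020745 to cover the loan.
Arbitrage profit = |1,556,284.05 − 1,585,719.13| = EUR 29,435.

EUR 29,435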